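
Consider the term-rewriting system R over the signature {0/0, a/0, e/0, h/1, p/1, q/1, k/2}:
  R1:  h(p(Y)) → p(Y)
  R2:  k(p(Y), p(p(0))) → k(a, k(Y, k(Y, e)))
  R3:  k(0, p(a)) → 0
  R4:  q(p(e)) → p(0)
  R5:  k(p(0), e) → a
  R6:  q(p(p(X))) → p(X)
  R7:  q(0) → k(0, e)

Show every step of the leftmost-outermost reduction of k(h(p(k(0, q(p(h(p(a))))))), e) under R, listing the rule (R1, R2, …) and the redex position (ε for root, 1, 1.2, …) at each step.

a

1. k(h(p(k(0, q(p(h(p(a))))))), e)  →  k(p(k(0, q(p(h(p(a)))))), e)   [R1 at 1]
2. k(p(k(0, q(p(h(p(a)))))), e)  →  k(p(k(0, q(p(p(a))))), e)   [R1 at 1.1.2.1.1]
3. k(p(k(0, q(p(p(a))))), e)  →  k(p(k(0, p(a))), e)   [R6 at 1.1.2]
4. k(p(k(0, p(a))), e)  →  k(p(0), e)   [R3 at 1.1]
5. k(p(0), e)  →  a   [R5 at ε]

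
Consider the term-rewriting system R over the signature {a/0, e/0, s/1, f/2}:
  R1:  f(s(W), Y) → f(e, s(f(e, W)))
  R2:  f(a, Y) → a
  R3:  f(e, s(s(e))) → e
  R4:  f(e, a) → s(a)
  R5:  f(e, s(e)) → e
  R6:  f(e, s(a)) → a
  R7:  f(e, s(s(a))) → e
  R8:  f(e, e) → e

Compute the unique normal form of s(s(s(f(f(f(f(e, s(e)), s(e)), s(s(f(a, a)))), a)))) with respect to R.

s(s(s(s(a))))

1. s(s(s(f(f(f(f(e, s(e)), s(e)), s(s(f(a, a)))), a))))  →  s(s(s(f(f(f(e, s(e)), s(s(f(a, a)))), a))))   [R5 at 1.1.1.1.1.1]
2. s(s(s(f(f(f(e, s(e)), s(s(f(a, a)))), a))))  →  s(s(s(f(f(e, s(s(f(a, a)))), a))))   [R5 at 1.1.1.1.1]
3. s(s(s(f(f(e, s(s(f(a, a)))), a))))  →  s(s(s(f(f(e, s(s(a))), a))))   [R2 at 1.1.1.1.2.1.1]
4. s(s(s(f(f(e, s(s(a))), a))))  →  s(s(s(f(e, a))))   [R7 at 1.1.1.1]
5. s(s(s(f(e, a))))  →  s(s(s(s(a))))   [R4 at 1.1.1]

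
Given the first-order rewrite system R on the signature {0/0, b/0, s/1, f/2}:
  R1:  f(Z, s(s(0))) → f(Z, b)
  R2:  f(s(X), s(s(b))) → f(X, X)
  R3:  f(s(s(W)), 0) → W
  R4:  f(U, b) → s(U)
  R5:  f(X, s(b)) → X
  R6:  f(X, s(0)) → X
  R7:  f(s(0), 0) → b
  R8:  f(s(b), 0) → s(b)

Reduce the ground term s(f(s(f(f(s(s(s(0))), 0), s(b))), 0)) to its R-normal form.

s(0)

1. s(f(s(f(f(s(s(s(0))), 0), s(b))), 0))  →  s(f(s(f(s(s(s(0))), 0)), 0))   [R5 at 1.1.1]
2. s(f(s(f(s(s(s(0))), 0)), 0))  →  s(f(s(s(0)), 0))   [R3 at 1.1.1]
3. s(f(s(s(0)), 0))  →  s(0)   [R3 at 1]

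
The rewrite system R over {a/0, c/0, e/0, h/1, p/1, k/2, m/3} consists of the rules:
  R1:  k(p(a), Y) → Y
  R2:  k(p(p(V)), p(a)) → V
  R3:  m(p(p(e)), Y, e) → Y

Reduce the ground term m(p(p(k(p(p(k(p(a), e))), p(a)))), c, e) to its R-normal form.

c

1. m(p(p(k(p(p(k(p(a), e))), p(a)))), c, e)  →  m(p(p(k(p(a), e))), c, e)   [R2 at 1.1.1]
2. m(p(p(k(p(a), e))), c, e)  →  m(p(p(e)), c, e)   [R1 at 1.1.1]
3. m(p(p(e)), c, e)  →  c   [R3 at ε]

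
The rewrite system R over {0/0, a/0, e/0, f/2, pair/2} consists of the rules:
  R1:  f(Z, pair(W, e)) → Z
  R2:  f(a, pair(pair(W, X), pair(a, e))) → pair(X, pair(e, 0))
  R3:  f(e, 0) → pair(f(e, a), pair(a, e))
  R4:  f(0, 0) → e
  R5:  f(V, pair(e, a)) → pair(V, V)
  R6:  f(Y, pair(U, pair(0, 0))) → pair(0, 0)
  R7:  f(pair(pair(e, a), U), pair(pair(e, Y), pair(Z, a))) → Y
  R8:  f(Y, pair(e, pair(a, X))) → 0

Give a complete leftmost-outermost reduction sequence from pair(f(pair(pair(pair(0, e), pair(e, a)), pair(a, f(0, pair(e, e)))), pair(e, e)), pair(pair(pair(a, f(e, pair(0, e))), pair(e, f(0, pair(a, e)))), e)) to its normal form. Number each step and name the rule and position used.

pair(pair(pair(pair(0, e), pair(e, a)), pair(a, 0)), pair(pair(pair(a, e), pair(e, 0)), e))

1. pair(f(pair(pair(pair(0, e), pair(e, a)), pair(a, f(0, pair(e, e)))), pair(e, e)), pair(pair(pair(a, f(e, pair(0, e))), pair(e, f(0, pair(a, e)))), e))  →  pair(pair(pair(pair(0, e), pair(e, a)), pair(a, f(0, pair(e, e)))), pair(pair(pair(a, f(e, pair(0, e))), pair(e, f(0, pair(a, e)))), e))   [R1 at 1]
2. pair(pair(pair(pair(0, e), pair(e, a)), pair(a, f(0, pair(e, e)))), pair(pair(pair(a, f(e, pair(0, e))), pair(e, f(0, pair(a, e)))), e))  →  pair(pair(pair(pair(0, e), pair(e, a)), pair(a, 0)), pair(pair(pair(a, f(e, pair(0, e))), pair(e, f(0, pair(a, e)))), e))   [R1 at 1.2.2]
3. pair(pair(pair(pair(0, e), pair(e, a)), pair(a, 0)), pair(pair(pair(a, f(e, pair(0, e))), pair(e, f(0, pair(a, e)))), e))  →  pair(pair(pair(pair(0, e), pair(e, a)), pair(a, 0)), pair(pair(pair(a, e), pair(e, f(0, pair(a, e)))), e))   [R1 at 2.1.1.2]
4. pair(pair(pair(pair(0, e), pair(e, a)), pair(a, 0)), pair(pair(pair(a, e), pair(e, f(0, pair(a, e)))), e))  →  pair(pair(pair(pair(0, e), pair(e, a)), pair(a, 0)), pair(pair(pair(a, e), pair(e, 0)), e))   [R1 at 2.1.2.2]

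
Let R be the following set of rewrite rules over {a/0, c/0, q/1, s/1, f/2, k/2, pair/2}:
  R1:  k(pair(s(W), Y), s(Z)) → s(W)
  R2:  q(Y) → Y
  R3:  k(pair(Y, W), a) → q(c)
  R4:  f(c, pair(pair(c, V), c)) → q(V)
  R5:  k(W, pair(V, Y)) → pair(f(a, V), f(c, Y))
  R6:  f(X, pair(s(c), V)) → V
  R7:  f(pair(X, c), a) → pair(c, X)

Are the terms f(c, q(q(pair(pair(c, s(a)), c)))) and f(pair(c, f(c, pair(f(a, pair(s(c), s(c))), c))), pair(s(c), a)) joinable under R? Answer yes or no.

Reduce t₁ = f(c, q(q(pair(pair(c, s(a)), c)))):
1. f(c, q(q(pair(pair(c, s(a)), c))))  →  f(c, q(pair(pair(c, s(a)), c)))   [R2 at 2]
2. f(c, q(pair(pair(c, s(a)), c)))  →  f(c, pair(pair(c, s(a)), c))   [R2 at 2]
3. f(c, pair(pair(c, s(a)), c))  →  q(s(a))   [R4 at ε]
4. q(s(a))  →  s(a)   [R2 at ε]

Reduce t₂ = f(pair(c, f(c, pair(f(a, pair(s(c), s(c))), c))), pair(s(c), a)):
1. f(pair(c, f(c, pair(f(a, pair(s(c), s(c))), c))), pair(s(c), a))  →  a   [R6 at ε]

no — NF(t₁) = s(a), NF(t₂) = a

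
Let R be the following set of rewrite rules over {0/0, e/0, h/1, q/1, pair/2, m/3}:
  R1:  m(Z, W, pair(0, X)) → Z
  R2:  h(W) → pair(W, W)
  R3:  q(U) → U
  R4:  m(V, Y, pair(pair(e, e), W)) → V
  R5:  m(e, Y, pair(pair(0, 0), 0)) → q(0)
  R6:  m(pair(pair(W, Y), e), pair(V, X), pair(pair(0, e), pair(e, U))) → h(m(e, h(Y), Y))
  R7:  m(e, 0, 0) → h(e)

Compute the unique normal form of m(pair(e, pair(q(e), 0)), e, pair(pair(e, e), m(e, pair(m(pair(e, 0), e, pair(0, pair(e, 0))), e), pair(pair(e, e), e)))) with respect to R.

1. m(pair(e, pair(q(e), 0)), e, pair(pair(e, e), m(e, pair(m(pair(e, 0), e, pair(0, pair(e, 0))), e), pair(pair(e, e), e))))  →  pair(e, pair(q(e), 0))   [R4 at ε]
2. pair(e, pair(q(e), 0))  →  pair(e, pair(e, 0))   [R3 at 2.1]

pair(e, pair(e, 0))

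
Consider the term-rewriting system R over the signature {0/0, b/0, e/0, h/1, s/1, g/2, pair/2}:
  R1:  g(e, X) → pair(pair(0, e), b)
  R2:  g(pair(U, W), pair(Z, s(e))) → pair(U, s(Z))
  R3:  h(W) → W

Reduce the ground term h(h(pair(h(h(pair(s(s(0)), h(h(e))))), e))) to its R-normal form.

pair(pair(s(s(0)), e), e)

1. h(h(pair(h(h(pair(s(s(0)), h(h(e))))), e)))  →  h(pair(h(h(pair(s(s(0)), h(h(e))))), e))   [R3 at ε]
2. h(pair(h(h(pair(s(s(0)), h(h(e))))), e))  →  pair(h(h(pair(s(s(0)), h(h(e))))), e)   [R3 at ε]
3. pair(h(h(pair(s(s(0)), h(h(e))))), e)  →  pair(h(pair(s(s(0)), h(h(e)))), e)   [R3 at 1]
4. pair(h(pair(s(s(0)), h(h(e)))), e)  →  pair(pair(s(s(0)), h(h(e))), e)   [R3 at 1]
5. pair(pair(s(s(0)), h(h(e))), e)  →  pair(pair(s(s(0)), h(e)), e)   [R3 at 1.2]
6. pair(pair(s(s(0)), h(e)), e)  →  pair(pair(s(s(0)), e), e)   [R3 at 1.2]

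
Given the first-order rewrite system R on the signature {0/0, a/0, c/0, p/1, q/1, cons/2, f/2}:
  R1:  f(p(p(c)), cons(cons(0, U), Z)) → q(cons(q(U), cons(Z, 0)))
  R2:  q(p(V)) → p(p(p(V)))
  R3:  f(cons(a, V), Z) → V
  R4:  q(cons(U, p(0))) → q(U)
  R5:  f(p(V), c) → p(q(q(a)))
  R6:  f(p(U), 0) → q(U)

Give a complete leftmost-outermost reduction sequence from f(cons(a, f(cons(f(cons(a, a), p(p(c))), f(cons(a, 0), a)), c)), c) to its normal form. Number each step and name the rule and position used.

0

1. f(cons(a, f(cons(f(cons(a, a), p(p(c))), f(cons(a, 0), a)), c)), c)  →  f(cons(f(cons(a, a), p(p(c))), f(cons(a, 0), a)), c)   [R3 at ε]
2. f(cons(f(cons(a, a), p(p(c))), f(cons(a, 0), a)), c)  →  f(cons(a, f(cons(a, 0), a)), c)   [R3 at 1.1]
3. f(cons(a, f(cons(a, 0), a)), c)  →  f(cons(a, 0), a)   [R3 at ε]
4. f(cons(a, 0), a)  →  0   [R3 at ε]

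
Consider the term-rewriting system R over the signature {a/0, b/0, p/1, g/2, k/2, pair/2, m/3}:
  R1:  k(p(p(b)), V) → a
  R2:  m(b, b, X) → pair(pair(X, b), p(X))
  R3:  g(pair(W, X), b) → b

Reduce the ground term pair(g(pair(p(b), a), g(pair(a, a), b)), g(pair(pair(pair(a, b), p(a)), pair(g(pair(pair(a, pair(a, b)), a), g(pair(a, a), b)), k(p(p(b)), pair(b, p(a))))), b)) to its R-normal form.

pair(b, b)

1. pair(g(pair(p(b), a), g(pair(a, a), b)), g(pair(pair(pair(a, b), p(a)), pair(g(pair(pair(a, pair(a, b)), a), g(pair(a, a), b)), k(p(p(b)), pair(b, p(a))))), b))  →  pair(g(pair(p(b), a), b), g(pair(pair(pair(a, b), p(a)), pair(g(pair(pair(a, pair(a, b)), a), g(pair(a, a), b)), k(p(p(b)), pair(b, p(a))))), b))   [R3 at 1.2]
2. pair(g(pair(p(b), a), b), g(pair(pair(pair(a, b), p(a)), pair(g(pair(pair(a, pair(a, b)), a), g(pair(a, a), b)), k(p(p(b)), pair(b, p(a))))), b))  →  pair(b, g(pair(pair(pair(a, b), p(a)), pair(g(pair(pair(a, pair(a, b)), a), g(pair(a, a), b)), k(p(p(b)), pair(b, p(a))))), b))   [R3 at 1]
3. pair(b, g(pair(pair(pair(a, b), p(a)), pair(g(pair(pair(a, pair(a, b)), a), g(pair(a, a), b)), k(p(p(b)), pair(b, p(a))))), b))  →  pair(b, b)   [R3 at 2]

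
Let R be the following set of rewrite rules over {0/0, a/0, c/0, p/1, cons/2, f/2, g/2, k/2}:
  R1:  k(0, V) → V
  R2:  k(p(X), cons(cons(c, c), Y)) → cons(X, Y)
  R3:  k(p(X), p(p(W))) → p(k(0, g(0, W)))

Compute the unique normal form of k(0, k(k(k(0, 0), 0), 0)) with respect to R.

1. k(0, k(k(k(0, 0), 0), 0))  →  k(k(k(0, 0), 0), 0)   [R1 at ε]
2. k(k(k(0, 0), 0), 0)  →  k(k(0, 0), 0)   [R1 at 1.1]
3. k(k(0, 0), 0)  →  k(0, 0)   [R1 at 1]
4. k(0, 0)  →  0   [R1 at ε]

0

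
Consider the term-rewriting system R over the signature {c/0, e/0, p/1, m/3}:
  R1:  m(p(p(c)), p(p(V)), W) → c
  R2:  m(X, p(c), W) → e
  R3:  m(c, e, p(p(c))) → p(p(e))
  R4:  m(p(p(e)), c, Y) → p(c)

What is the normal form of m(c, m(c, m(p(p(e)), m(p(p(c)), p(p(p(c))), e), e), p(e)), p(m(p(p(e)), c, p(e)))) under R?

p(p(e))

1. m(c, m(c, m(p(p(e)), m(p(p(c)), p(p(p(c))), e), e), p(e)), p(m(p(p(e)), c, p(e))))  →  m(c, m(c, m(p(p(e)), c, e), p(e)), p(m(p(p(e)), c, p(e))))   [R1 at 2.2.2]
2. m(c, m(c, m(p(p(e)), c, e), p(e)), p(m(p(p(e)), c, p(e))))  →  m(c, m(c, p(c), p(e)), p(m(p(p(e)), c, p(e))))   [R4 at 2.2]
3. m(c, m(c, p(c), p(e)), p(m(p(p(e)), c, p(e))))  →  m(c, e, p(m(p(p(e)), c, p(e))))   [R2 at 2]
4. m(c, e, p(m(p(p(e)), c, p(e))))  →  m(c, e, p(p(c)))   [R4 at 3.1]
5. m(c, e, p(p(c)))  →  p(p(e))   [R3 at ε]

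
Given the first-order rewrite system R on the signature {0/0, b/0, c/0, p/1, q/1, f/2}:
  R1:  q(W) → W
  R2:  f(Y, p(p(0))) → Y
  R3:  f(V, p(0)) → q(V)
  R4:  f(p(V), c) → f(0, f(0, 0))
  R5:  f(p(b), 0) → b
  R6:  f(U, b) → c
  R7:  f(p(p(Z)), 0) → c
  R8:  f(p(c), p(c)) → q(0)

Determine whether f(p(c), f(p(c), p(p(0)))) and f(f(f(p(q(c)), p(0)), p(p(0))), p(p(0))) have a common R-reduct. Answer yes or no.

no — NF(t₁) = 0, NF(t₂) = p(c)

Reduce t₁ = f(p(c), f(p(c), p(p(0)))):
1. f(p(c), f(p(c), p(p(0))))  →  f(p(c), p(c))   [R2 at 2]
2. f(p(c), p(c))  →  q(0)   [R8 at ε]
3. q(0)  →  0   [R1 at ε]

Reduce t₂ = f(f(f(p(q(c)), p(0)), p(p(0))), p(p(0))):
1. f(f(f(p(q(c)), p(0)), p(p(0))), p(p(0)))  →  f(f(p(q(c)), p(0)), p(p(0)))   [R2 at ε]
2. f(f(p(q(c)), p(0)), p(p(0)))  →  f(p(q(c)), p(0))   [R2 at ε]
3. f(p(q(c)), p(0))  →  q(p(q(c)))   [R3 at ε]
4. q(p(q(c)))  →  p(q(c))   [R1 at ε]
5. p(q(c))  →  p(c)   [R1 at 1]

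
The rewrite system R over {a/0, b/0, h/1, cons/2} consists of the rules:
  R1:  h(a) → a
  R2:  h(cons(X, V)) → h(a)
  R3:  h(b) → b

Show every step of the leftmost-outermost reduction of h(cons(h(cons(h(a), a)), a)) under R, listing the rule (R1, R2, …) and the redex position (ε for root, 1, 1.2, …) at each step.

a

1. h(cons(h(cons(h(a), a)), a))  →  h(a)   [R2 at ε]
2. h(a)  →  a   [R1 at ε]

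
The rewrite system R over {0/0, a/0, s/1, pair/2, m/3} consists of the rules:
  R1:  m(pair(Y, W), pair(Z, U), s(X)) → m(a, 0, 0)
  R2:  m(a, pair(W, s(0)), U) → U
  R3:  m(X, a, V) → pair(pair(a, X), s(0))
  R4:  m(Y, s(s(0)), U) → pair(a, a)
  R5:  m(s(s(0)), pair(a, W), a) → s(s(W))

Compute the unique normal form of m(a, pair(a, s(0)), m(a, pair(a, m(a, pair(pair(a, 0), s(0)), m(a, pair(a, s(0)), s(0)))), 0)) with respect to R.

0

1. m(a, pair(a, s(0)), m(a, pair(a, m(a, pair(pair(a, 0), s(0)), m(a, pair(a, s(0)), s(0)))), 0))  →  m(a, pair(a, m(a, pair(pair(a, 0), s(0)), m(a, pair(a, s(0)), s(0)))), 0)   [R2 at ε]
2. m(a, pair(a, m(a, pair(pair(a, 0), s(0)), m(a, pair(a, s(0)), s(0)))), 0)  →  m(a, pair(a, m(a, pair(a, s(0)), s(0))), 0)   [R2 at 2.2]
3. m(a, pair(a, m(a, pair(a, s(0)), s(0))), 0)  →  m(a, pair(a, s(0)), 0)   [R2 at 2.2]
4. m(a, pair(a, s(0)), 0)  →  0   [R2 at ε]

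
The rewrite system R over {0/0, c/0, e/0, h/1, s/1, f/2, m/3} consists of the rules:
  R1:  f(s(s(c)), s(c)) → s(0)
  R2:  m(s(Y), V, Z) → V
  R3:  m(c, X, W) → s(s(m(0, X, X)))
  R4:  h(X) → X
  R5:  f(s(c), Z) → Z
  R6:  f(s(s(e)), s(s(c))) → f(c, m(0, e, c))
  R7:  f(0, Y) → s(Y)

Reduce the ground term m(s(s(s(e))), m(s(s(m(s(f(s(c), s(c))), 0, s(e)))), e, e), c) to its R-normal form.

1. m(s(s(s(e))), m(s(s(m(s(f(s(c), s(c))), 0, s(e)))), e, e), c)  →  m(s(s(m(s(f(s(c), s(c))), 0, s(e)))), e, e)   [R2 at ε]
2. m(s(s(m(s(f(s(c), s(c))), 0, s(e)))), e, e)  →  e   [R2 at ε]

e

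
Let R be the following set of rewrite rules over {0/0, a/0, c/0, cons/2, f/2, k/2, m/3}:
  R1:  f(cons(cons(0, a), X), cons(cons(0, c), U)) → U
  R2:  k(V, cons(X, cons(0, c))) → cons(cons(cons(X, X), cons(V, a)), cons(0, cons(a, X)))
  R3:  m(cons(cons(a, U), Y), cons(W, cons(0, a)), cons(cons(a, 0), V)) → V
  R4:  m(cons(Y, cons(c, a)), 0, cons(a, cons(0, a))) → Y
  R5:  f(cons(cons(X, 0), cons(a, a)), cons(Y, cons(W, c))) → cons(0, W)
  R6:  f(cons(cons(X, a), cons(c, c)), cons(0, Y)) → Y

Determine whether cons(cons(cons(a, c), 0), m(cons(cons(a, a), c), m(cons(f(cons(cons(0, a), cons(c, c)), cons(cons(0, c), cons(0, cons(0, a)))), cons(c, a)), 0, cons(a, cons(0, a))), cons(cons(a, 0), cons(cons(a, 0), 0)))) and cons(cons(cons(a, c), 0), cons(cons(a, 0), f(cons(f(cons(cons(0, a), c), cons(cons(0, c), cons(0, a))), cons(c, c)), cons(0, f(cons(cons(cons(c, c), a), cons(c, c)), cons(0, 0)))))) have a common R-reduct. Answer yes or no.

Reduce t₁ = cons(cons(cons(a, c), 0), m(cons(cons(a, a), c), m(cons(f(cons(cons(0, a), cons(c, c)), cons(cons(0, c), cons(0, cons(0, a)))), cons(c, a)), 0, cons(a, cons(0, a))), cons(cons(a, 0), cons(cons(a, 0), 0)))):
1. cons(cons(cons(a, c), 0), m(cons(cons(a, a), c), m(cons(f(cons(cons(0, a), cons(c, c)), cons(cons(0, c), cons(0, cons(0, a)))), cons(c, a)), 0, cons(a, cons(0, a))), cons(cons(a, 0), cons(cons(a, 0), 0))))  →  cons(cons(cons(a, c), 0), m(cons(cons(a, a), c), f(cons(cons(0, a), cons(c, c)), cons(cons(0, c), cons(0, cons(0, a)))), cons(cons(a, 0), cons(cons(a, 0), 0))))   [R4 at 2.2]
2. cons(cons(cons(a, c), 0), m(cons(cons(a, a), c), f(cons(cons(0, a), cons(c, c)), cons(cons(0, c), cons(0, cons(0, a)))), cons(cons(a, 0), cons(cons(a, 0), 0))))  →  cons(cons(cons(a, c), 0), m(cons(cons(a, a), c), cons(0, cons(0, a)), cons(cons(a, 0), cons(cons(a, 0), 0))))   [R1 at 2.2]
3. cons(cons(cons(a, c), 0), m(cons(cons(a, a), c), cons(0, cons(0, a)), cons(cons(a, 0), cons(cons(a, 0), 0))))  →  cons(cons(cons(a, c), 0), cons(cons(a, 0), 0))   [R3 at 2]

Reduce t₂ = cons(cons(cons(a, c), 0), cons(cons(a, 0), f(cons(f(cons(cons(0, a), c), cons(cons(0, c), cons(0, a))), cons(c, c)), cons(0, f(cons(cons(cons(c, c), a), cons(c, c)), cons(0, 0)))))):
1. cons(cons(cons(a, c), 0), cons(cons(a, 0), f(cons(f(cons(cons(0, a), c), cons(cons(0, c), cons(0, a))), cons(c, c)), cons(0, f(cons(cons(cons(c, c), a), cons(c, c)), cons(0, 0))))))  →  cons(cons(cons(a, c), 0), cons(cons(a, 0), f(cons(cons(0, a), cons(c, c)), cons(0, f(cons(cons(cons(c, c), a), cons(c, c)), cons(0, 0))))))   [R1 at 2.2.1.1]
2. cons(cons(cons(a, c), 0), cons(cons(a, 0), f(cons(cons(0, a), cons(c, c)), cons(0, f(cons(cons(cons(c, c), a), cons(c, c)), cons(0, 0))))))  →  cons(cons(cons(a, c), 0), cons(cons(a, 0), f(cons(cons(cons(c, c), a), cons(c, c)), cons(0, 0))))   [R6 at 2.2]
3. cons(cons(cons(a, c), 0), cons(cons(a, 0), f(cons(cons(cons(c, c), a), cons(c, c)), cons(0, 0))))  →  cons(cons(cons(a, c), 0), cons(cons(a, 0), 0))   [R6 at 2.2]

yes — NF(t₁) = cons(cons(cons(a, c), 0), cons(cons(a, 0), 0)), NF(t₂) = cons(cons(cons(a, c), 0), cons(cons(a, 0), 0))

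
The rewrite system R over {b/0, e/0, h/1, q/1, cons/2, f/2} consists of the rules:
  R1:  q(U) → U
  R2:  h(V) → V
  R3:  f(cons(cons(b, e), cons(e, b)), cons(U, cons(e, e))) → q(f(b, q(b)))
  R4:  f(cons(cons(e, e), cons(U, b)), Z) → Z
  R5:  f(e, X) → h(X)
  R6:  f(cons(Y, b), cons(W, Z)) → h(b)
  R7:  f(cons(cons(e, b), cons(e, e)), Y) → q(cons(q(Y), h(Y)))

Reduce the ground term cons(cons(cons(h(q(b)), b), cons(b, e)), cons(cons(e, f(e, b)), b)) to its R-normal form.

cons(cons(cons(b, b), cons(b, e)), cons(cons(e, b), b))

1. cons(cons(cons(h(q(b)), b), cons(b, e)), cons(cons(e, f(e, b)), b))  →  cons(cons(cons(q(b), b), cons(b, e)), cons(cons(e, f(e, b)), b))   [R2 at 1.1.1]
2. cons(cons(cons(q(b), b), cons(b, e)), cons(cons(e, f(e, b)), b))  →  cons(cons(cons(b, b), cons(b, e)), cons(cons(e, f(e, b)), b))   [R1 at 1.1.1]
3. cons(cons(cons(b, b), cons(b, e)), cons(cons(e, f(e, b)), b))  →  cons(cons(cons(b, b), cons(b, e)), cons(cons(e, h(b)), b))   [R5 at 2.1.2]
4. cons(cons(cons(b, b), cons(b, e)), cons(cons(e, h(b)), b))  →  cons(cons(cons(b, b), cons(b, e)), cons(cons(e, b), b))   [R2 at 2.1.2]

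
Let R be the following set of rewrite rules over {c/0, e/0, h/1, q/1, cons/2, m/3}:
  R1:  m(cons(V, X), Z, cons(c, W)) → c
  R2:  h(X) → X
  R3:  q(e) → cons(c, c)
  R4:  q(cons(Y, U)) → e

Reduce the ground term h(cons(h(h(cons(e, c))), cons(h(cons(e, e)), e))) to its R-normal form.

cons(cons(e, c), cons(cons(e, e), e))

1. h(cons(h(h(cons(e, c))), cons(h(cons(e, e)), e)))  →  cons(h(h(cons(e, c))), cons(h(cons(e, e)), e))   [R2 at ε]
2. cons(h(h(cons(e, c))), cons(h(cons(e, e)), e))  →  cons(h(cons(e, c)), cons(h(cons(e, e)), e))   [R2 at 1]
3. cons(h(cons(e, c)), cons(h(cons(e, e)), e))  →  cons(cons(e, c), cons(h(cons(e, e)), e))   [R2 at 1]
4. cons(cons(e, c), cons(h(cons(e, e)), e))  →  cons(cons(e, c), cons(cons(e, e), e))   [R2 at 2.1]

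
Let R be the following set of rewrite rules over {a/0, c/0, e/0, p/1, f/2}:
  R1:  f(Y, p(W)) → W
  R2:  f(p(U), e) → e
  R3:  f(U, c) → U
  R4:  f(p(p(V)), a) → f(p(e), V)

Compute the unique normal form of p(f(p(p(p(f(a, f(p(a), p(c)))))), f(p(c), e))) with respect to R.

1. p(f(p(p(p(f(a, f(p(a), p(c)))))), f(p(c), e)))  →  p(f(p(p(p(f(a, c)))), f(p(c), e)))   [R1 at 1.1.1.1.1.2]
2. p(f(p(p(p(f(a, c)))), f(p(c), e)))  →  p(f(p(p(p(a))), f(p(c), e)))   [R3 at 1.1.1.1.1]
3. p(f(p(p(p(a))), f(p(c), e)))  →  p(f(p(p(p(a))), e))   [R2 at 1.2]
4. p(f(p(p(p(a))), e))  →  p(e)   [R2 at 1]

p(e)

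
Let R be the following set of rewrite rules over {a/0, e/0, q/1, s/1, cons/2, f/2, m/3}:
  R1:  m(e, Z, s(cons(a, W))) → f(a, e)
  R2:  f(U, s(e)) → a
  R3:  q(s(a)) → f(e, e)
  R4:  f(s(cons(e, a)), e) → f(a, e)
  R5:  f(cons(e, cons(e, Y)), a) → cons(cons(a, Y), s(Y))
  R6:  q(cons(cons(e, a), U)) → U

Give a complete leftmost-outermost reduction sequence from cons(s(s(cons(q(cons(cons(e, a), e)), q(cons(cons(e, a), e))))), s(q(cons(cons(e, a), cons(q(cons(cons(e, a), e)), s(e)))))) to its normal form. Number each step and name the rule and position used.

1. cons(s(s(cons(q(cons(cons(e, a), e)), q(cons(cons(e, a), e))))), s(q(cons(cons(e, a), cons(q(cons(cons(e, a), e)), s(e))))))  →  cons(s(s(cons(e, q(cons(cons(e, a), e))))), s(q(cons(cons(e, a), cons(q(cons(cons(e, a), e)), s(e))))))   [R6 at 1.1.1.1]
2. cons(s(s(cons(e, q(cons(cons(e, a), e))))), s(q(cons(cons(e, a), cons(q(cons(cons(e, a), e)), s(e))))))  →  cons(s(s(cons(e, e))), s(q(cons(cons(e, a), cons(q(cons(cons(e, a), e)), s(e))))))   [R6 at 1.1.1.2]
3. cons(s(s(cons(e, e))), s(q(cons(cons(e, a), cons(q(cons(cons(e, a), e)), s(e))))))  →  cons(s(s(cons(e, e))), s(cons(q(cons(cons(e, a), e)), s(e))))   [R6 at 2.1]
4. cons(s(s(cons(e, e))), s(cons(q(cons(cons(e, a), e)), s(e))))  →  cons(s(s(cons(e, e))), s(cons(e, s(e))))   [R6 at 2.1.1]

cons(s(s(cons(e, e))), s(cons(e, s(e))))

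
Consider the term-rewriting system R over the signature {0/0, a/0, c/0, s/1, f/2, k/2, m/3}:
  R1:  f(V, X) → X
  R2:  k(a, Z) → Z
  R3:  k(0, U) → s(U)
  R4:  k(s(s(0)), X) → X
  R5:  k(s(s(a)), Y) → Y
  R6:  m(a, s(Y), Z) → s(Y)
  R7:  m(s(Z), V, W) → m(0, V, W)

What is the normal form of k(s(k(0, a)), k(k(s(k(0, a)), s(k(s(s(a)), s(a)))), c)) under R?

c

1. k(s(k(0, a)), k(k(s(k(0, a)), s(k(s(s(a)), s(a)))), c))  →  k(s(s(a)), k(k(s(k(0, a)), s(k(s(s(a)), s(a)))), c))   [R3 at 1.1]
2. k(s(s(a)), k(k(s(k(0, a)), s(k(s(s(a)), s(a)))), c))  →  k(k(s(k(0, a)), s(k(s(s(a)), s(a)))), c)   [R5 at ε]
3. k(k(s(k(0, a)), s(k(s(s(a)), s(a)))), c)  →  k(k(s(s(a)), s(k(s(s(a)), s(a)))), c)   [R3 at 1.1.1]
4. k(k(s(s(a)), s(k(s(s(a)), s(a)))), c)  →  k(s(k(s(s(a)), s(a))), c)   [R5 at 1]
5. k(s(k(s(s(a)), s(a))), c)  →  k(s(s(a)), c)   [R5 at 1.1]
6. k(s(s(a)), c)  →  c   [R5 at ε]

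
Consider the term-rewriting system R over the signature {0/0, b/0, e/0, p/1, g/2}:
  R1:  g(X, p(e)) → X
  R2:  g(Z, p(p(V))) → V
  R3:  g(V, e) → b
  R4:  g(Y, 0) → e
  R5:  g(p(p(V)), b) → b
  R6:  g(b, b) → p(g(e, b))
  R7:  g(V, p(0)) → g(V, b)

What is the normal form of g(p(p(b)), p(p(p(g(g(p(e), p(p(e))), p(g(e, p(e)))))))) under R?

p(e)

1. g(p(p(b)), p(p(p(g(g(p(e), p(p(e))), p(g(e, p(e))))))))  →  p(g(g(p(e), p(p(e))), p(g(e, p(e)))))   [R2 at ε]
2. p(g(g(p(e), p(p(e))), p(g(e, p(e)))))  →  p(g(e, p(g(e, p(e)))))   [R2 at 1.1]
3. p(g(e, p(g(e, p(e)))))  →  p(g(e, p(e)))   [R1 at 1.2.1]
4. p(g(e, p(e)))  →  p(e)   [R1 at 1]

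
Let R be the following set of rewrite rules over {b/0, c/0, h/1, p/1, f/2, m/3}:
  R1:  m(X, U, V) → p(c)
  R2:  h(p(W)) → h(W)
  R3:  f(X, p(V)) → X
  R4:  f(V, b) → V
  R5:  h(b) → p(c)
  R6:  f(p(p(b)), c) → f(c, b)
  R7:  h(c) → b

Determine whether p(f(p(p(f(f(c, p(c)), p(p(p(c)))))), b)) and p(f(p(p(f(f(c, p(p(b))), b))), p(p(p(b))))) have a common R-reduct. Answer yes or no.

Reduce t₁ = p(f(p(p(f(f(c, p(c)), p(p(p(c)))))), b)):
1. p(f(p(p(f(f(c, p(c)), p(p(p(c)))))), b))  →  p(p(p(f(f(c, p(c)), p(p(p(c)))))))   [R4 at 1]
2. p(p(p(f(f(c, p(c)), p(p(p(c)))))))  →  p(p(p(f(c, p(c)))))   [R3 at 1.1.1]
3. p(p(p(f(c, p(c)))))  →  p(p(p(c)))   [R3 at 1.1.1]

Reduce t₂ = p(f(p(p(f(f(c, p(p(b))), b))), p(p(p(b))))):
1. p(f(p(p(f(f(c, p(p(b))), b))), p(p(p(b)))))  →  p(p(p(f(f(c, p(p(b))), b))))   [R3 at 1]
2. p(p(p(f(f(c, p(p(b))), b))))  →  p(p(p(f(c, p(p(b))))))   [R4 at 1.1.1]
3. p(p(p(f(c, p(p(b))))))  →  p(p(p(c)))   [R3 at 1.1.1]

yes — NF(t₁) = p(p(p(c))), NF(t₂) = p(p(p(c)))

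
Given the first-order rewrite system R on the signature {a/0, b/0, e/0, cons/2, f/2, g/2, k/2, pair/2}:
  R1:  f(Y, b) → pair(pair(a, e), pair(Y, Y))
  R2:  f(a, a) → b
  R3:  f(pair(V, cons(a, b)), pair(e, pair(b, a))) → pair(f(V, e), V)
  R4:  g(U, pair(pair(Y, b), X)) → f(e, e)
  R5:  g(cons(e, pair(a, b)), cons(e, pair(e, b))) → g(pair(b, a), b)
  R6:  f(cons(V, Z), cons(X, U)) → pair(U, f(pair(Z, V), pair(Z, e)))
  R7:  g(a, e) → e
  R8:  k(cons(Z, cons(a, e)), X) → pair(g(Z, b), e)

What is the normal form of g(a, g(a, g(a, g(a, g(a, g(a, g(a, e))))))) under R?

e

1. g(a, g(a, g(a, g(a, g(a, g(a, g(a, e)))))))  →  g(a, g(a, g(a, g(a, g(a, g(a, e))))))   [R7 at 2.2.2.2.2.2]
2. g(a, g(a, g(a, g(a, g(a, g(a, e))))))  →  g(a, g(a, g(a, g(a, g(a, e)))))   [R7 at 2.2.2.2.2]
3. g(a, g(a, g(a, g(a, g(a, e)))))  →  g(a, g(a, g(a, g(a, e))))   [R7 at 2.2.2.2]
4. g(a, g(a, g(a, g(a, e))))  →  g(a, g(a, g(a, e)))   [R7 at 2.2.2]
5. g(a, g(a, g(a, e)))  →  g(a, g(a, e))   [R7 at 2.2]
6. g(a, g(a, e))  →  g(a, e)   [R7 at 2]
7. g(a, e)  →  e   [R7 at ε]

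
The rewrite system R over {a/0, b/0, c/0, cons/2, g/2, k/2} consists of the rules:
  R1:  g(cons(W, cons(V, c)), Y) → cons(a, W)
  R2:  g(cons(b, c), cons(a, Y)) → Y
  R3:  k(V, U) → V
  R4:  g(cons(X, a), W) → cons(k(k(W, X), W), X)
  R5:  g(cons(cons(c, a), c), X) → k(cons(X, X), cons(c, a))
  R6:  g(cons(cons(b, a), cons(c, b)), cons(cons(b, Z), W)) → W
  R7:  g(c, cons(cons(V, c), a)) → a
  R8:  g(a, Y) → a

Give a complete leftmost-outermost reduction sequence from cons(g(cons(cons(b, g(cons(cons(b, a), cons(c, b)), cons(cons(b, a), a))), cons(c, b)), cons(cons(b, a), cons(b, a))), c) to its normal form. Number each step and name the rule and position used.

cons(cons(b, a), c)

1. cons(g(cons(cons(b, g(cons(cons(b, a), cons(c, b)), cons(cons(b, a), a))), cons(c, b)), cons(cons(b, a), cons(b, a))), c)  →  cons(g(cons(cons(b, a), cons(c, b)), cons(cons(b, a), cons(b, a))), c)   [R6 at 1.1.1.2]
2. cons(g(cons(cons(b, a), cons(c, b)), cons(cons(b, a), cons(b, a))), c)  →  cons(cons(b, a), c)   [R6 at 1]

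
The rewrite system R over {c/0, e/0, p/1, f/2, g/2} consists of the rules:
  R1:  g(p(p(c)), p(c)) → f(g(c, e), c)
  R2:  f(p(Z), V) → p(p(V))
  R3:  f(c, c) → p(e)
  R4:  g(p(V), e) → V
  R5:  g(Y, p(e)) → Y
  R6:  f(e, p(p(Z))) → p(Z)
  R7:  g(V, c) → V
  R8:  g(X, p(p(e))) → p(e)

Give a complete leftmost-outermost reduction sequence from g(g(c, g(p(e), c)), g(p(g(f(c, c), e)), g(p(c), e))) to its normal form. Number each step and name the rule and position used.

1. g(g(c, g(p(e), c)), g(p(g(f(c, c), e)), g(p(c), e)))  →  g(g(c, p(e)), g(p(g(f(c, c), e)), g(p(c), e)))   [R7 at 1.2]
2. g(g(c, p(e)), g(p(g(f(c, c), e)), g(p(c), e)))  →  g(c, g(p(g(f(c, c), e)), g(p(c), e)))   [R5 at 1]
3. g(c, g(p(g(f(c, c), e)), g(p(c), e)))  →  g(c, g(p(g(p(e), e)), g(p(c), e)))   [R3 at 2.1.1.1]
4. g(c, g(p(g(p(e), e)), g(p(c), e)))  →  g(c, g(p(e), g(p(c), e)))   [R4 at 2.1.1]
5. g(c, g(p(e), g(p(c), e)))  →  g(c, g(p(e), c))   [R4 at 2.2]
6. g(c, g(p(e), c))  →  g(c, p(e))   [R7 at 2]
7. g(c, p(e))  →  c   [R5 at ε]

c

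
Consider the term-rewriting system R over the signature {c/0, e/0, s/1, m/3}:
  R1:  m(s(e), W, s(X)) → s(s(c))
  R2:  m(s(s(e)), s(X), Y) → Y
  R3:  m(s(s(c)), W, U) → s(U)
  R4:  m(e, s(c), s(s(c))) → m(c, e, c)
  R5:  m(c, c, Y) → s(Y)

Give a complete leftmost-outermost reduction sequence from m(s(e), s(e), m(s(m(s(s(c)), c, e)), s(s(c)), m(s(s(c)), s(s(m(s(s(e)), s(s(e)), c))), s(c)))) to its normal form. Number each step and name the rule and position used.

s(s(c))

1. m(s(e), s(e), m(s(m(s(s(c)), c, e)), s(s(c)), m(s(s(c)), s(s(m(s(s(e)), s(s(e)), c))), s(c))))  →  m(s(e), s(e), m(s(s(e)), s(s(c)), m(s(s(c)), s(s(m(s(s(e)), s(s(e)), c))), s(c))))   [R3 at 3.1.1]
2. m(s(e), s(e), m(s(s(e)), s(s(c)), m(s(s(c)), s(s(m(s(s(e)), s(s(e)), c))), s(c))))  →  m(s(e), s(e), m(s(s(c)), s(s(m(s(s(e)), s(s(e)), c))), s(c)))   [R2 at 3]
3. m(s(e), s(e), m(s(s(c)), s(s(m(s(s(e)), s(s(e)), c))), s(c)))  →  m(s(e), s(e), s(s(c)))   [R3 at 3]
4. m(s(e), s(e), s(s(c)))  →  s(s(c))   [R1 at ε]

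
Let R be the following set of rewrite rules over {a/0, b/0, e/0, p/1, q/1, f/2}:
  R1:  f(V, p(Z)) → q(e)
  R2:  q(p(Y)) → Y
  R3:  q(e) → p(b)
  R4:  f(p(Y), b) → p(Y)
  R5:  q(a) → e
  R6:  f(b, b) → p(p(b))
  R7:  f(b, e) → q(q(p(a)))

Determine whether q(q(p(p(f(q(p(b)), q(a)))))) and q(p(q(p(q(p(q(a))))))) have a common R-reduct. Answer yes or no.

yes — NF(t₁) = e, NF(t₂) = e

Reduce t₁ = q(q(p(p(f(q(p(b)), q(a)))))):
1. q(q(p(p(f(q(p(b)), q(a))))))  →  q(p(f(q(p(b)), q(a))))   [R2 at 1]
2. q(p(f(q(p(b)), q(a))))  →  f(q(p(b)), q(a))   [R2 at ε]
3. f(q(p(b)), q(a))  →  f(b, q(a))   [R2 at 1]
4. f(b, q(a))  →  f(b, e)   [R5 at 2]
5. f(b, e)  →  q(q(p(a)))   [R7 at ε]
6. q(q(p(a)))  →  q(a)   [R2 at 1]
7. q(a)  →  e   [R5 at ε]

Reduce t₂ = q(p(q(p(q(p(q(a))))))):
1. q(p(q(p(q(p(q(a)))))))  →  q(p(q(p(q(a)))))   [R2 at ε]
2. q(p(q(p(q(a)))))  →  q(p(q(a)))   [R2 at ε]
3. q(p(q(a)))  →  q(a)   [R2 at ε]
4. q(a)  →  e   [R5 at ε]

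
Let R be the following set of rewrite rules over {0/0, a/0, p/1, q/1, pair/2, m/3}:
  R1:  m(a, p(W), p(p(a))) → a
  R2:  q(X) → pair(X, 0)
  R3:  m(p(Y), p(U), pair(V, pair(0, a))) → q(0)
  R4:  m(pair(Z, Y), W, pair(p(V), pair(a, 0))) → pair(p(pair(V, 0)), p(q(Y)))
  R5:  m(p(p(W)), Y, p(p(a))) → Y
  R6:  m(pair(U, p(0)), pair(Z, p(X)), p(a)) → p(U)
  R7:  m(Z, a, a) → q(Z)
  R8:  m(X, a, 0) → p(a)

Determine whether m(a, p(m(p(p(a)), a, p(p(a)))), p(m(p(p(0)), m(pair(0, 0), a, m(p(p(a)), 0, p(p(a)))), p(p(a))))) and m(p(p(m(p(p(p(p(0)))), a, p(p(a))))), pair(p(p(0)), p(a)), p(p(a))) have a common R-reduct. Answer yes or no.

no — NF(t₁) = a, NF(t₂) = pair(p(p(0)), p(a))

Reduce t₁ = m(a, p(m(p(p(a)), a, p(p(a)))), p(m(p(p(0)), m(pair(0, 0), a, m(p(p(a)), 0, p(p(a)))), p(p(a))))):
1. m(a, p(m(p(p(a)), a, p(p(a)))), p(m(p(p(0)), m(pair(0, 0), a, m(p(p(a)), 0, p(p(a)))), p(p(a)))))  →  m(a, p(a), p(m(p(p(0)), m(pair(0, 0), a, m(p(p(a)), 0, p(p(a)))), p(p(a)))))   [R5 at 2.1]
2. m(a, p(a), p(m(p(p(0)), m(pair(0, 0), a, m(p(p(a)), 0, p(p(a)))), p(p(a)))))  →  m(a, p(a), p(m(pair(0, 0), a, m(p(p(a)), 0, p(p(a))))))   [R5 at 3.1]
3. m(a, p(a), p(m(pair(0, 0), a, m(p(p(a)), 0, p(p(a))))))  →  m(a, p(a), p(m(pair(0, 0), a, 0)))   [R5 at 3.1.3]
4. m(a, p(a), p(m(pair(0, 0), a, 0)))  →  m(a, p(a), p(p(a)))   [R8 at 3.1]
5. m(a, p(a), p(p(a)))  →  a   [R1 at ε]

Reduce t₂ = m(p(p(m(p(p(p(p(0)))), a, p(p(a))))), pair(p(p(0)), p(a)), p(p(a))):
1. m(p(p(m(p(p(p(p(0)))), a, p(p(a))))), pair(p(p(0)), p(a)), p(p(a)))  →  pair(p(p(0)), p(a))   [R5 at ε]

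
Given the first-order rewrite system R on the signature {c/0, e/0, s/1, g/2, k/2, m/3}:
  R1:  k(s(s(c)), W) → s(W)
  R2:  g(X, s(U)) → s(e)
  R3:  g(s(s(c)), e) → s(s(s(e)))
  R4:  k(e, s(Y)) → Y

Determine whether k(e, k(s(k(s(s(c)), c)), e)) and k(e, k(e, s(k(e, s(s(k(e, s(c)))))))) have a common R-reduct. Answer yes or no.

no — NF(t₁) = e, NF(t₂) = c

Reduce t₁ = k(e, k(s(k(s(s(c)), c)), e)):
1. k(e, k(s(k(s(s(c)), c)), e))  →  k(e, k(s(s(c)), e))   [R1 at 2.1.1]
2. k(e, k(s(s(c)), e))  →  k(e, s(e))   [R1 at 2]
3. k(e, s(e))  →  e   [R4 at ε]

Reduce t₂ = k(e, k(e, s(k(e, s(s(k(e, s(c)))))))):
1. k(e, k(e, s(k(e, s(s(k(e, s(c))))))))  →  k(e, k(e, s(s(k(e, s(c))))))   [R4 at 2]
2. k(e, k(e, s(s(k(e, s(c))))))  →  k(e, s(k(e, s(c))))   [R4 at 2]
3. k(e, s(k(e, s(c))))  →  k(e, s(c))   [R4 at ε]
4. k(e, s(c))  →  c   [R4 at ε]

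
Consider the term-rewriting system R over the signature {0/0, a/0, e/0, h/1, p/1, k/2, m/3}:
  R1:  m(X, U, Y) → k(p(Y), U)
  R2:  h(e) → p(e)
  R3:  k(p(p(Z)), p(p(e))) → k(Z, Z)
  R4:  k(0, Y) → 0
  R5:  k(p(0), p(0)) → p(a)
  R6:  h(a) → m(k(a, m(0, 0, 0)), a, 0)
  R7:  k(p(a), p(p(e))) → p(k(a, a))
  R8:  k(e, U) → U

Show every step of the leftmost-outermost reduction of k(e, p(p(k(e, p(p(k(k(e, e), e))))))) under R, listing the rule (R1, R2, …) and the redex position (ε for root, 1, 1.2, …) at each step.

p(p(p(p(e))))

1. k(e, p(p(k(e, p(p(k(k(e, e), e)))))))  →  p(p(k(e, p(p(k(k(e, e), e))))))   [R8 at ε]
2. p(p(k(e, p(p(k(k(e, e), e))))))  →  p(p(p(p(k(k(e, e), e)))))   [R8 at 1.1]
3. p(p(p(p(k(k(e, e), e)))))  →  p(p(p(p(k(e, e)))))   [R8 at 1.1.1.1.1]
4. p(p(p(p(k(e, e)))))  →  p(p(p(p(e))))   [R8 at 1.1.1.1]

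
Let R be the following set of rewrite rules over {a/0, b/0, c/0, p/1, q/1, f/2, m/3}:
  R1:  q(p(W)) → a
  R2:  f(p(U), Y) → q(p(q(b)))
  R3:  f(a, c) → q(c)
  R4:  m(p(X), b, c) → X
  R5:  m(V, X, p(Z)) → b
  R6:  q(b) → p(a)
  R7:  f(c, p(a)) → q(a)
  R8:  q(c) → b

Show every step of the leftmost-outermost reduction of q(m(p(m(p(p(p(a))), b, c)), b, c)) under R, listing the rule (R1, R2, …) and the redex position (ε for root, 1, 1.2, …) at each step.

a

1. q(m(p(m(p(p(p(a))), b, c)), b, c))  →  q(m(p(p(p(a))), b, c))   [R4 at 1]
2. q(m(p(p(p(a))), b, c))  →  q(p(p(a)))   [R4 at 1]
3. q(p(p(a)))  →  a   [R1 at ε]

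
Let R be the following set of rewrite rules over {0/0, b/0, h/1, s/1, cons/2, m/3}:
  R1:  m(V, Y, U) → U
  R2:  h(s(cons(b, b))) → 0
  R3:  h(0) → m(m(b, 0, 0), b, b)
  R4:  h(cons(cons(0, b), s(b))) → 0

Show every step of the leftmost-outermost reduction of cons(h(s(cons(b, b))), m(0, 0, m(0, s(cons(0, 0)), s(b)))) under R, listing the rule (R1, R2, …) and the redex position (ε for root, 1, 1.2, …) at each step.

1. cons(h(s(cons(b, b))), m(0, 0, m(0, s(cons(0, 0)), s(b))))  →  cons(0, m(0, 0, m(0, s(cons(0, 0)), s(b))))   [R2 at 1]
2. cons(0, m(0, 0, m(0, s(cons(0, 0)), s(b))))  →  cons(0, m(0, s(cons(0, 0)), s(b)))   [R1 at 2]
3. cons(0, m(0, s(cons(0, 0)), s(b)))  →  cons(0, s(b))   [R1 at 2]

cons(0, s(b))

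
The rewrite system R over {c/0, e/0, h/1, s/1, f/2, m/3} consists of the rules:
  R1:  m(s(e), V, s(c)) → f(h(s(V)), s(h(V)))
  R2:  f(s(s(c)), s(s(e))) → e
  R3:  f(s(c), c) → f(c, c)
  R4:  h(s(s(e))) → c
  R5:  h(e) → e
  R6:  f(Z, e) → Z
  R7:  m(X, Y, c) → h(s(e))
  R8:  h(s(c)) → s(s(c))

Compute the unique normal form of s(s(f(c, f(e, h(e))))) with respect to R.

s(s(c))

1. s(s(f(c, f(e, h(e)))))  →  s(s(f(c, f(e, e))))   [R5 at 1.1.2.2]
2. s(s(f(c, f(e, e))))  →  s(s(f(c, e)))   [R6 at 1.1.2]
3. s(s(f(c, e)))  →  s(s(c))   [R6 at 1.1]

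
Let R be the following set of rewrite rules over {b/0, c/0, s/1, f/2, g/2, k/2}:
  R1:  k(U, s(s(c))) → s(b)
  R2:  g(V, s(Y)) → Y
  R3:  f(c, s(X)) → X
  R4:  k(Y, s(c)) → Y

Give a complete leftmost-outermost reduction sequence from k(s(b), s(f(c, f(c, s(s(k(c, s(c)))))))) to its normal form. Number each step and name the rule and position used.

s(b)

1. k(s(b), s(f(c, f(c, s(s(k(c, s(c))))))))  →  k(s(b), s(f(c, s(k(c, s(c))))))   [R3 at 2.1.2]
2. k(s(b), s(f(c, s(k(c, s(c))))))  →  k(s(b), s(k(c, s(c))))   [R3 at 2.1]
3. k(s(b), s(k(c, s(c))))  →  k(s(b), s(c))   [R4 at 2.1]
4. k(s(b), s(c))  →  s(b)   [R4 at ε]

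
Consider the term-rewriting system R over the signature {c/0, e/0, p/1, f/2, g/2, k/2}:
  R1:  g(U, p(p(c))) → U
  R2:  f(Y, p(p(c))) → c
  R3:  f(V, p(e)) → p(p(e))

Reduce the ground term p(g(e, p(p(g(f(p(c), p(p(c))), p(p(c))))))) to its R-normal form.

1. p(g(e, p(p(g(f(p(c), p(p(c))), p(p(c)))))))  →  p(g(e, p(p(f(p(c), p(p(c)))))))   [R1 at 1.2.1.1]
2. p(g(e, p(p(f(p(c), p(p(c)))))))  →  p(g(e, p(p(c))))   [R2 at 1.2.1.1]
3. p(g(e, p(p(c))))  →  p(e)   [R1 at 1]

p(e)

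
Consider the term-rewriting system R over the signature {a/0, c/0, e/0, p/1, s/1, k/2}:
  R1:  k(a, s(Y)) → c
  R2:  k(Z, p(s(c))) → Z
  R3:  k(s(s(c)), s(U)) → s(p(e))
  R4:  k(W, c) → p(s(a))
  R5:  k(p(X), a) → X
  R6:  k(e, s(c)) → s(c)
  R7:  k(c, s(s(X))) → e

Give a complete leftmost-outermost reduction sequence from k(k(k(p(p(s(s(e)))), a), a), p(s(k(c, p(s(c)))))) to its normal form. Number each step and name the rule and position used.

1. k(k(k(p(p(s(s(e)))), a), a), p(s(k(c, p(s(c))))))  →  k(k(p(s(s(e))), a), p(s(k(c, p(s(c))))))   [R5 at 1.1]
2. k(k(p(s(s(e))), a), p(s(k(c, p(s(c))))))  →  k(s(s(e)), p(s(k(c, p(s(c))))))   [R5 at 1]
3. k(s(s(e)), p(s(k(c, p(s(c))))))  →  k(s(s(e)), p(s(c)))   [R2 at 2.1.1]
4. k(s(s(e)), p(s(c)))  →  s(s(e))   [R2 at ε]

s(s(e))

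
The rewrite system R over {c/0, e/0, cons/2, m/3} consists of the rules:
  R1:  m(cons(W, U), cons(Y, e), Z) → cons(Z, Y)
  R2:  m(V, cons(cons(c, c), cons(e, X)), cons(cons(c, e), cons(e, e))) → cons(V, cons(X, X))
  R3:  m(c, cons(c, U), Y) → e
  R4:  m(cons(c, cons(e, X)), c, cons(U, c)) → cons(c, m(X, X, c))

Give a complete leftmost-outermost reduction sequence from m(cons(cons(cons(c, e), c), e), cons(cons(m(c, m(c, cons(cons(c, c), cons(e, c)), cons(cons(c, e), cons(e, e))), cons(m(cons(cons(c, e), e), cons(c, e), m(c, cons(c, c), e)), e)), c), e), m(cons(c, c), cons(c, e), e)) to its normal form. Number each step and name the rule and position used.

1. m(cons(cons(cons(c, e), c), e), cons(cons(m(c, m(c, cons(cons(c, c), cons(e, c)), cons(cons(c, e), cons(e, e))), cons(m(cons(cons(c, e), e), cons(c, e), m(c, cons(c, c), e)), e)), c), e), m(cons(c, c), cons(c, e), e))  →  cons(m(cons(c, c), cons(c, e), e), cons(m(c, m(c, cons(cons(c, c), cons(e, c)), cons(cons(c, e), cons(e, e))), cons(m(cons(cons(c, e), e), cons(c, e), m(c, cons(c, c), e)), e)), c))   [R1 at ε]
2. cons(m(cons(c, c), cons(c, e), e), cons(m(c, m(c, cons(cons(c, c), cons(e, c)), cons(cons(c, e), cons(e, e))), cons(m(cons(cons(c, e), e), cons(c, e), m(c, cons(c, c), e)), e)), c))  →  cons(cons(e, c), cons(m(c, m(c, cons(cons(c, c), cons(e, c)), cons(cons(c, e), cons(e, e))), cons(m(cons(cons(c, e), e), cons(c, e), m(c, cons(c, c), e)), e)), c))   [R1 at 1]
3. cons(cons(e, c), cons(m(c, m(c, cons(cons(c, c), cons(e, c)), cons(cons(c, e), cons(e, e))), cons(m(cons(cons(c, e), e), cons(c, e), m(c, cons(c, c), e)), e)), c))  →  cons(cons(e, c), cons(m(c, cons(c, cons(c, c)), cons(m(cons(cons(c, e), e), cons(c, e), m(c, cons(c, c), e)), e)), c))   [R2 at 2.1.2]
4. cons(cons(e, c), cons(m(c, cons(c, cons(c, c)), cons(m(cons(cons(c, e), e), cons(c, e), m(c, cons(c, c), e)), e)), c))  →  cons(cons(e, c), cons(e, c))   [R3 at 2.1]

cons(cons(e, c), cons(e, c))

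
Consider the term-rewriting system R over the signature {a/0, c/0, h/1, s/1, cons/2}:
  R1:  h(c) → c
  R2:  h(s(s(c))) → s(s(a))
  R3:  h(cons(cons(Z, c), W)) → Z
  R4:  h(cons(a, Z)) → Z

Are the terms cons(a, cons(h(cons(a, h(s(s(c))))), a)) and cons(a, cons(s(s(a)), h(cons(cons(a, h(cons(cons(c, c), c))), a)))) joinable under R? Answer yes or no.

Reduce t₁ = cons(a, cons(h(cons(a, h(s(s(c))))), a)):
1. cons(a, cons(h(cons(a, h(s(s(c))))), a))  →  cons(a, cons(h(s(s(c))), a))   [R4 at 2.1]
2. cons(a, cons(h(s(s(c))), a))  →  cons(a, cons(s(s(a)), a))   [R2 at 2.1]

Reduce t₂ = cons(a, cons(s(s(a)), h(cons(cons(a, h(cons(cons(c, c), c))), a)))):
1. cons(a, cons(s(s(a)), h(cons(cons(a, h(cons(cons(c, c), c))), a))))  →  cons(a, cons(s(s(a)), h(cons(cons(a, c), a))))   [R3 at 2.2.1.1.2]
2. cons(a, cons(s(s(a)), h(cons(cons(a, c), a))))  →  cons(a, cons(s(s(a)), a))   [R3 at 2.2]

yes — NF(t₁) = cons(a, cons(s(s(a)), a)), NF(t₂) = cons(a, cons(s(s(a)), a))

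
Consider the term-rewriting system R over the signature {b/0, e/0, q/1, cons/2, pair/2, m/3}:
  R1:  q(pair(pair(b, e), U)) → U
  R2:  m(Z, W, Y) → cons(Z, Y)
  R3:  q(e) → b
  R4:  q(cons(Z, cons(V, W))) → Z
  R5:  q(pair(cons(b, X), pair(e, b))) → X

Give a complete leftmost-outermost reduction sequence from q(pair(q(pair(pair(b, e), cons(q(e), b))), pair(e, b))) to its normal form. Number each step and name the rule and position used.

b

1. q(pair(q(pair(pair(b, e), cons(q(e), b))), pair(e, b)))  →  q(pair(cons(q(e), b), pair(e, b)))   [R1 at 1.1]
2. q(pair(cons(q(e), b), pair(e, b)))  →  q(pair(cons(b, b), pair(e, b)))   [R3 at 1.1.1]
3. q(pair(cons(b, b), pair(e, b)))  →  b   [R5 at ε]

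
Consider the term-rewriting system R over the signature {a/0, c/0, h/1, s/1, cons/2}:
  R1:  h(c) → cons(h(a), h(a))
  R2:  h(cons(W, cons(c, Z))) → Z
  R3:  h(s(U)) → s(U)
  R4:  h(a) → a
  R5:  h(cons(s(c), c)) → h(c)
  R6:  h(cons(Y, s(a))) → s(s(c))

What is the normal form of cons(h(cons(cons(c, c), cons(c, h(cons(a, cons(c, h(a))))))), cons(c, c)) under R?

1. cons(h(cons(cons(c, c), cons(c, h(cons(a, cons(c, h(a))))))), cons(c, c))  →  cons(h(cons(a, cons(c, h(a)))), cons(c, c))   [R2 at 1]
2. cons(h(cons(a, cons(c, h(a)))), cons(c, c))  →  cons(h(a), cons(c, c))   [R2 at 1]
3. cons(h(a), cons(c, c))  →  cons(a, cons(c, c))   [R4 at 1]

cons(a, cons(c, c))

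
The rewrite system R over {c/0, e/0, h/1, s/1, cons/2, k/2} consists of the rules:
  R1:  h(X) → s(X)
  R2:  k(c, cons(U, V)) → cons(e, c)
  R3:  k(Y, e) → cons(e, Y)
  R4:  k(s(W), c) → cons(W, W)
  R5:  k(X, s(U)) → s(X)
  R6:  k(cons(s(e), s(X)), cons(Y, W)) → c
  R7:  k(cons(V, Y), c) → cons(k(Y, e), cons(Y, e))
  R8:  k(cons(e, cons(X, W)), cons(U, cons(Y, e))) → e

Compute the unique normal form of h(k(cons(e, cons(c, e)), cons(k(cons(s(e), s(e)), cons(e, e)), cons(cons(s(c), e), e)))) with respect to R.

s(e)

1. h(k(cons(e, cons(c, e)), cons(k(cons(s(e), s(e)), cons(e, e)), cons(cons(s(c), e), e))))  →  s(k(cons(e, cons(c, e)), cons(k(cons(s(e), s(e)), cons(e, e)), cons(cons(s(c), e), e))))   [R1 at ε]
2. s(k(cons(e, cons(c, e)), cons(k(cons(s(e), s(e)), cons(e, e)), cons(cons(s(c), e), e))))  →  s(e)   [R8 at 1]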